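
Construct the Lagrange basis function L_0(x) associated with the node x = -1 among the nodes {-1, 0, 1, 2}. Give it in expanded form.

L_0(x) = -(1/6)x^3 + (1/2)x^2 - (1/3)x

L_0(x) = x(x - 1)(x - 2) / [(-1)·(-2)·(-3)]
       = (x^3 - 3x^2 + 2x) / (-6)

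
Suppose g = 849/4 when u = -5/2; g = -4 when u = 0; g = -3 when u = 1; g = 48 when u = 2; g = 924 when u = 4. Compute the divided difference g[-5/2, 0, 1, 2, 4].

4

g[-5/2,0] = (-4 - 849/4) / (0 - (-5/2)) = -173/2
g[0,1] = (-3 - (-4)) / (1 - 0) = 1
g[1,2] = (48 - (-3)) / (2 - 1) = 51
g[2,4] = (924 - 48) / (4 - 2) = 438
g[-5/2,0,1] = (1 - (-173/2)) / (1 - (-5/2)) = 25
g[0,1,2] = (51 - 1) / (2 - 0) = 25
g[1,2,4] = (438 - 51) / (4 - 1) = 129
g[-5/2,0,1,2] = (25 - 25) / (2 - (-5/2)) = 0
g[0,1,2,4] = (129 - 25) / (4 - 0) = 26
g[-5/2,0,1,2,4] = (26 - 0) / (4 - (-5/2)) = 4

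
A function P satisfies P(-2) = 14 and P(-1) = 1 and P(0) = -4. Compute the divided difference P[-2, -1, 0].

4

P[-2,-1] = (1 - 14) / (-1 - (-2)) = -13
P[-1,0] = (-4 - 1) / (0 - (-1)) = -5
P[-2,-1,0] = (-5 - (-13)) / (0 - (-2)) = 4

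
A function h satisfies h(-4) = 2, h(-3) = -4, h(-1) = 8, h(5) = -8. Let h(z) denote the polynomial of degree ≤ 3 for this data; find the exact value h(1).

Using Newton's divided-difference form:
h[-4,-3] = (-4 - 2) / (-3 - (-4)) = -6
h[-3,-1] = (8 - (-4)) / (-1 - (-3)) = 6
h[-1,5] = (-8 - 8) / (5 - (-1)) = -8/3
h[-4,-3,-1] = (6 - (-6)) / (-1 - (-4)) = 4
h[-3,-1,5] = (-8/3 - 6) / (5 - (-3)) = -13/12
h[-4,-3,-1,5] = (-13/12 - 4) / (5 - (-4)) = -61/108
h(1) = 2 + (-6)·(5) + 4·(5)·(4) + (-61/108)·(5)·(4)·(2) = 794/27

794/27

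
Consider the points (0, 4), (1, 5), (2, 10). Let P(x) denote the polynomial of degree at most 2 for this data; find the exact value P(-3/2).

Evaluate each Lagrange basis at x = -3/2:
L_0(-3/2) = (-5/2)·(-7/2)/[(-1)·(-2)] = 35/8
L_1(-3/2) = (-3/2)·(-7/2)/[(1)·(-1)] = -21/4
L_2(-3/2) = (-3/2)·(-5/2)/[(2)·(1)] = 15/8
Sum: 4·(35/8) + 5·(-21/4) + 10·(15/8) = 10

10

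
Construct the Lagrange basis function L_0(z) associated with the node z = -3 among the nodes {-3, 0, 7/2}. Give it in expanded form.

L_0(z) = z(z - 7/2) / [(-3)·(-13/2)]
       = (z^2 - (7/2)z) / (39/2)

L_0(z) = (2/39)z^2 - (7/39)z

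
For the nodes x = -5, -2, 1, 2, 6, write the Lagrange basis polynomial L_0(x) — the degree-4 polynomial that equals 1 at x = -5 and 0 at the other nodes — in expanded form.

L_0(x) = (1/1386)x^4 - (1/198)x^3 + (1/693)x^2 + (2/99)x - 4/231

L_0(x) = (x + 2)(x - 1)(x - 2)(x - 6) / [(-3)·(-6)·(-7)·(-11)]
       = (x^4 - 7x^3 + 2x^2 + 28x - 24) / (1386)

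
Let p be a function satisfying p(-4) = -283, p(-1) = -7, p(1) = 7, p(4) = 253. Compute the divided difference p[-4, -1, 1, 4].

p[-4,-1] = (-7 - (-283)) / (-1 - (-4)) = 92
p[-1,1] = (7 - (-7)) / (1 - (-1)) = 7
p[1,4] = (253 - 7) / (4 - 1) = 82
p[-4,-1,1] = (7 - 92) / (1 - (-4)) = -17
p[-1,1,4] = (82 - 7) / (4 - (-1)) = 15
p[-4,-1,1,4] = (15 - (-17)) / (4 - (-4)) = 4

4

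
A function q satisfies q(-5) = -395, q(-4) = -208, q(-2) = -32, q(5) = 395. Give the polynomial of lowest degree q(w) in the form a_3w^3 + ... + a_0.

Build the Lagrange basis polynomials:
L_0(w) = (w + 4)(w + 2)(w - 5) / [-30] = -(1/30)w^3 - (1/30)w^2 + (11/15)w + 4/3
L_1(w) = (w + 5)(w + 2)(w - 5) / [18] = (1/18)w^3 + (1/9)w^2 - (25/18)w - 25/9
L_2(w) = (w + 5)(w + 4)(w - 5) / [-42] = -(1/42)w^3 - (2/21)w^2 + (25/42)w + 50/21
L_3(w) = (w + 5)(w + 4)(w + 2) / [630] = (1/630)w^3 + (11/630)w^2 + (19/315)w + 4/63
q(w) = (-395)·L_0 + (-208)·L_1 + (-32)·L_2 + 395·L_3
  (-395)·L_0(w) = (79/6)w^3 + (79/6)w^2 - (869/3)w - 1580/3
  (-208)·L_1(w) = -(104/9)w^3 - (208/9)w^2 + (2600/9)w + 5200/9
  (-32)·L_2(w) = (16/21)w^3 + (64/21)w^2 - (400/21)w - 1600/21
  395·L_3(w) = (79/126)w^3 + (869/126)w^2 + (1501/63)w + 1580/63
Adding term by term: 3w^3 + 4w

q(w) = 3w^3 + 4w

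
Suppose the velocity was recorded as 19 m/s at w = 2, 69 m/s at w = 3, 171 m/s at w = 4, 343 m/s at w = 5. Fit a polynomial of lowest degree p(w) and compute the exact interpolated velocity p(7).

969

Evaluate each Lagrange basis at w = 7:
L_0(7) = (4)·(3)·(2)/[(-1)·(-2)·(-3)] = -4
L_1(7) = (5)·(3)·(2)/[(1)·(-1)·(-2)] = 15
L_2(7) = (5)·(4)·(2)/[(2)·(1)·(-1)] = -20
L_3(7) = (5)·(4)·(3)/[(3)·(2)·(1)] = 10
Sum: 19·(-4) + 69·(15) + 171·(-20) + 343·(10) = 969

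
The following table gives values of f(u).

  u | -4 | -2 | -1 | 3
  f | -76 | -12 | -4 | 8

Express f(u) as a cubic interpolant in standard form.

f(u) = u^3 - u^2 - 2u - 4

L_0(u) = (u + 2)(u + 1)(u - 3) / [-42] = -(1/42)u^3 + (1/6)u + 1/7
L_1(u) = (u + 4)(u + 1)(u - 3) / [10] = (1/10)u^3 + (1/5)u^2 - (11/10)u - 6/5
L_2(u) = (u + 4)(u + 2)(u - 3) / [-12] = -(1/12)u^3 - (1/4)u^2 + (5/6)u + 2
L_3(u) = (u + 4)(u + 2)(u + 1) / [140] = (1/140)u^3 + (1/20)u^2 + (1/10)u + 2/35
f(u) = (-76)·L_0 + (-12)·L_1 + (-4)·L_2 + 8·L_3
  (-76)·L_0(u) = (38/21)u^3 - (38/3)u - 76/7
  (-12)·L_1(u) = -(6/5)u^3 - (12/5)u^2 + (66/5)u + 72/5
  (-4)·L_2(u) = (1/3)u^3 + u^2 - (10/3)u - 8
  8·L_3(u) = (2/35)u^3 + (2/5)u^2 + (4/5)u + 16/35
Adding term by term: u^3 - u^2 - 2u - 4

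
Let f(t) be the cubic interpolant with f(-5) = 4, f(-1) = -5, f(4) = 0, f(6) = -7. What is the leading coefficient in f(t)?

The leading coefficient equals the top divided difference f[-5,-1,4,6].
f[-5,-1] = (-5 - 4) / (-1 - (-5)) = -9/4
f[-1,4] = (0 - (-5)) / (4 - (-1)) = 1
f[4,6] = (-7 - 0) / (6 - 4) = -7/2
f[-5,-1,4] = (1 - (-9/4)) / (4 - (-5)) = 13/36
f[-1,4,6] = (-7/2 - 1) / (6 - (-1)) = -9/14
f[-5,-1,4,6] = (-9/14 - 13/36) / (6 - (-5)) = -23/252

-23/252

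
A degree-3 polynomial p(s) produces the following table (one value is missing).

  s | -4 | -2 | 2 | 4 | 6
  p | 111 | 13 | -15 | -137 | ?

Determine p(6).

The 4 known values determine p uniquely (degree ≤ 3).
Evaluate each Lagrange basis at s = 6:
L_0(6) = (8)·(4)·(2)/[(-2)·(-6)·(-8)] = -2/3
L_1(6) = (10)·(4)·(2)/[(2)·(-4)·(-6)] = 5/3
L_2(6) = (10)·(8)·(2)/[(6)·(4)·(-2)] = -10/3
L_3(6) = (10)·(8)·(4)/[(8)·(6)·(2)] = 10/3
Sum: 111·(-2/3) + 13·(5/3) + (-15)·(-10/3) + (-137)·(10/3) = -459

-459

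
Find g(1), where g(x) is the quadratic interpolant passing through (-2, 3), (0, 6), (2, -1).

L_0(1) = (1)·(-1)/[(-2)·(-4)] = -1/8
L_1(1) = (3)·(-1)/[(2)·(-2)] = 3/4
L_2(1) = (3)·(1)/[(4)·(2)] = 3/8
Sum: 3·(-1/8) + 6·(3/4) + (-1)·(3/8) = 15/4

15/4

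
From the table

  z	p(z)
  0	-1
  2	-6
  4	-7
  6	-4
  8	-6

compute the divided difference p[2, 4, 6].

1/2

p[2,4] = (-7 - (-6)) / (4 - 2) = -1/2
p[4,6] = (-4 - (-7)) / (6 - 4) = 3/2
p[2,4,6] = (3/2 - (-1/2)) / (6 - 2) = 1/2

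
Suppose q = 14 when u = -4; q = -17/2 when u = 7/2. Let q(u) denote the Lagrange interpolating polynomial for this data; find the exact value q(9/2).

-23/2

Evaluate each Lagrange basis at u = 9/2:
L_0(9/2) = (1)/[(-15/2)] = -2/15
L_1(9/2) = (17/2)/[(15/2)] = 17/15
Sum: 14·(-2/15) + (-17/2)·(17/15) = -23/2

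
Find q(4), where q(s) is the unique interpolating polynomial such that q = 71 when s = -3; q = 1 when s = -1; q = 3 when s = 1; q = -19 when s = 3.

-69

L_0(4) = (5)·(3)·(1)/[(-2)·(-4)·(-6)] = -5/16
L_1(4) = (7)·(3)·(1)/[(2)·(-2)·(-4)] = 21/16
L_2(4) = (7)·(5)·(1)/[(4)·(2)·(-2)] = -35/16
L_3(4) = (7)·(5)·(3)/[(6)·(4)·(2)] = 35/16
Sum: 71·(-5/16) + 1·(21/16) + 3·(-35/16) + (-19)·(35/16) = -69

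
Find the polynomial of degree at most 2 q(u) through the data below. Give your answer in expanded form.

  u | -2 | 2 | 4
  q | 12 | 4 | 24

q(u) = 2u^2 - 2u

L_0(u) = (u - 2)(u - 4) / [24] = (1/24)u^2 - (1/4)u + 1/3
L_1(u) = (u + 2)(u - 4) / [-8] = -(1/8)u^2 + (1/4)u + 1
L_2(u) = (u + 2)(u - 2) / [12] = (1/12)u^2 - 1/3
q(u) = 12·L_0 + 4·L_1 + 24·L_2
  12·L_0(u) = (1/2)u^2 - 3u + 4
  4·L_1(u) = -(1/2)u^2 + u + 4
  24·L_2(u) = 2u^2 - 8
Adding term by term: 2u^2 - 2u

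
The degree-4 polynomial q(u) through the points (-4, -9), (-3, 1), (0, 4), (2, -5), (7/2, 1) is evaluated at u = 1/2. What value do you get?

Evaluate each Lagrange basis at u = 1/2:
L_0(1/2) = (7/2)·(1/2)·(-3/2)·(-3)/[(-1)·(-4)·(-6)·(-15/2)] = 7/160
L_1(1/2) = (9/2)·(1/2)·(-3/2)·(-3)/[(1)·(-3)·(-5)·(-13/2)] = -27/260
L_2(1/2) = (9/2)·(7/2)·(-3/2)·(-3)/[(4)·(3)·(-2)·(-7/2)] = 27/32
L_3(1/2) = (9/2)·(7/2)·(1/2)·(-3)/[(6)·(5)·(2)·(-3/2)] = 21/80
L_4(1/2) = (9/2)·(7/2)·(1/2)·(-3/2)/[(15/2)·(13/2)·(7/2)·(3/2)] = -3/65
Sum: (-9)·(7/160) + 1·(-27/260) + 4·(27/32) + (-5)·(21/80) + 1·(-3/65) = 243/160

243/160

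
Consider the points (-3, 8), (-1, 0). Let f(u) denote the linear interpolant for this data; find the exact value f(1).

L_0(1) = (2)/[(-2)] = -1
L_1(1) = (4)/[(2)] = 2
Sum: 8·(-1) + 0 = -8

-8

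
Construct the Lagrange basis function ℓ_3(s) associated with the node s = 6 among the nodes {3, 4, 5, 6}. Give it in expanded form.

ℓ_3(s) = (s - 3)(s - 4)(s - 5) / [(3)·(2)·(1)]
       = (s^3 - 12s^2 + 47s - 60) / (6)

ℓ_3(s) = (1/6)s^3 - 2s^2 + (47/6)s - 10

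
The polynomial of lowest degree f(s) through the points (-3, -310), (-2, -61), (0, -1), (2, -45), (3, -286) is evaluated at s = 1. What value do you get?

2

Evaluate each Lagrange basis at s = 1:
L_0(1) = (3)·(1)·(-1)·(-2)/[(-1)·(-3)·(-5)·(-6)] = 1/15
L_1(1) = (4)·(1)·(-1)·(-2)/[(1)·(-2)·(-4)·(-5)] = -1/5
L_2(1) = (4)·(3)·(-1)·(-2)/[(3)·(2)·(-2)·(-3)] = 2/3
L_3(1) = (4)·(3)·(1)·(-2)/[(5)·(4)·(2)·(-1)] = 3/5
L_4(1) = (4)·(3)·(1)·(-1)/[(6)·(5)·(3)·(1)] = -2/15
Sum: (-310)·(1/15) + (-61)·(-1/5) + (-1)·(2/3) + (-45)·(3/5) + (-286)·(-2/15) = 2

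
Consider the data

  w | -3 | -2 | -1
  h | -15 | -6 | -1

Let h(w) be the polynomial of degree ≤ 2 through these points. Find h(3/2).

-6

Using Newton's divided-difference form:
h[-3,-2] = (-6 - (-15)) / (-2 - (-3)) = 9
h[-2,-1] = (-1 - (-6)) / (-1 - (-2)) = 5
h[-3,-2,-1] = (5 - 9) / (-1 - (-3)) = -2
h(3/2) = -15 + 9·(9/2) + (-2)·(9/2)·(7/2) = -6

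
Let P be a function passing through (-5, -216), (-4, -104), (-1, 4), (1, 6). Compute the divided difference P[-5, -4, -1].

-19

P[-5,-4] = (-104 - (-216)) / (-4 - (-5)) = 112
P[-4,-1] = (4 - (-104)) / (-1 - (-4)) = 36
P[-5,-4,-1] = (36 - 112) / (-1 - (-5)) = -19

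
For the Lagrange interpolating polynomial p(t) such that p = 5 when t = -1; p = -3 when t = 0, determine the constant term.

Build the Lagrange basis polynomials:
L_0(t) = t / [-1] = -t
L_1(t) = (t + 1) / [1] = t + 1
p(t) = 5·L_0 + (-3)·L_1
Only the constant term is needed; take it from each L_i and combine:
5·(0) + (-3)·(1) = -3

-3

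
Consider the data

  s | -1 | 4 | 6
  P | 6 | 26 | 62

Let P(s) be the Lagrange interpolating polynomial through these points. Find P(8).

L_0(8) = (4)·(2)/[(-5)·(-7)] = 8/35
L_1(8) = (9)·(2)/[(5)·(-2)] = -9/5
L_2(8) = (9)·(4)/[(7)·(2)] = 18/7
Sum: 6·(8/35) + 26·(-9/5) + 62·(18/7) = 114

114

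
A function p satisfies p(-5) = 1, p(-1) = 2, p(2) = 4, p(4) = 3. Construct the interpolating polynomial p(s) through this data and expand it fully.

Newton's divided differences:
p[-5,-1] = (2 - 1) / (-1 - (-5)) = 1/4
p[-1,2] = (4 - 2) / (2 - (-1)) = 2/3
p[2,4] = (3 - 4) / (4 - 2) = -1/2
p[-5,-1,2] = (2/3 - 1/4) / (2 - (-5)) = 5/84
p[-1,2,4] = (-1/2 - 2/3) / (4 - (-1)) = -7/30
p[-5,-1,2,4] = (-7/30 - 5/84) / (4 - (-5)) = -41/1260
p(s) = 1 + (1/4)·(s + 5) + (5/84)·(s + 5)(s + 1) + (-41/1260)·(s + 5)(s + 1)(s - 2)
Expanding: p(s) = -(41/1260)s^3 - (89/1260)s^2 + (263/315)s + 181/63

p(s) = -(41/1260)s^3 - (89/1260)s^2 + (263/315)s + 181/63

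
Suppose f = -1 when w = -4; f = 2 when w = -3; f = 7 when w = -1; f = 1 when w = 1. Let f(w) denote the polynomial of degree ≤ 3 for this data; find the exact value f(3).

Evaluate each Lagrange basis at w = 3:
L_0(3) = (6)·(4)·(2)/[(-1)·(-3)·(-5)] = -16/5
L_1(3) = (7)·(4)·(2)/[(1)·(-2)·(-4)] = 7
L_2(3) = (7)·(6)·(2)/[(3)·(2)·(-2)] = -7
L_3(3) = (7)·(6)·(4)/[(5)·(4)·(2)] = 21/5
Sum: (-1)·(-16/5) + 2·(7) + 7·(-7) + 1·(21/5) = -138/5

-138/5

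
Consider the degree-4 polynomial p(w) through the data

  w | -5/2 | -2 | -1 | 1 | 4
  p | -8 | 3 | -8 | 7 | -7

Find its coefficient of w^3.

4051/2730

Build the Lagrange basis polynomials:
L_0(w) = (w + 2)(w + 1)(w - 1)(w - 4) / [273/16] = (16/273)w^4 - (32/273)w^3 - (48/91)w^2 + (32/273)w + 128/273
L_1(w) = (w + 5/2)(w + 1)(w - 1)(w - 4) / [-9] = -(1/9)w^4 + (1/6)w^3 + (11/9)w^2 - (1/6)w - 10/9
L_2(w) = (w + 5/2)(w + 2)(w - 1)(w - 4) / [15] = (1/15)w^4 - (1/30)w^3 - (9/10)w^2 - (7/15)w + 4/3
L_3(w) = (w + 5/2)(w + 2)(w + 1)(w - 4) / [-63] = -(1/63)w^4 - (1/42)w^3 + (25/126)w^2 + (11/21)w + 20/63
L_4(w) = (w + 5/2)(w + 2)(w + 1)(w - 1) / [585] = (1/585)w^4 + (1/130)w^3 + (4/585)w^2 - (1/130)w - 1/117
p(w) = (-8)·L_0 + 3·L_1 + (-8)·L_2 + 7·L_3 + (-7)·L_4
Only the coefficient of w^3 is needed; take it from each L_i and combine:
(-8)·(-32/273) + 3·(1/6) + (-8)·(-1/30) + 7·(-1/42) + (-7)·(1/130) = 4051/2730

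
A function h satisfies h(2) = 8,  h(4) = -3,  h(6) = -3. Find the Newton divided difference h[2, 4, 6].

h[2,4] = (-3 - 8) / (4 - 2) = -11/2
h[4,6] = (-3 - (-3)) / (6 - 4) = 0
h[2,4,6] = (0 - (-11/2)) / (6 - 2) = 11/8

11/8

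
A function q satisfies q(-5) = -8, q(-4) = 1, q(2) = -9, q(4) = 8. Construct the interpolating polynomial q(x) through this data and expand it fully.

L_0(x) = (x + 4)(x - 2)(x - 4) / [-63] = -(1/63)x^3 + (2/63)x^2 + (16/63)x - 32/63
L_1(x) = (x + 5)(x - 2)(x - 4) / [48] = (1/48)x^3 - (1/48)x^2 - (11/24)x + 5/6
L_2(x) = (x + 5)(x + 4)(x - 4) / [-84] = -(1/84)x^3 - (5/84)x^2 + (4/21)x + 20/21
L_3(x) = (x + 5)(x + 4)(x - 2) / [144] = (1/144)x^3 + (7/144)x^2 + (1/72)x - 5/18
q(x) = (-8)·L_0 + 1·L_1 + (-9)·L_2 + 8·L_3
  (-8)·L_0(x) = (8/63)x^3 - (16/63)x^2 - (128/63)x + 256/63
  1·L_1(x) = (1/48)x^3 - (1/48)x^2 - (11/24)x + 5/6
  (-9)·L_2(x) = (3/28)x^3 + (15/28)x^2 - (12/7)x - 60/7
  8·L_3(x) = (1/18)x^3 + (7/18)x^2 + (1/9)x - 20/9
Adding term by term: (313/1008)x^3 + (655/1008)x^2 - (2063/504)x - 743/126

q(x) = (313/1008)x^3 + (655/1008)x^2 - (2063/504)x - 743/126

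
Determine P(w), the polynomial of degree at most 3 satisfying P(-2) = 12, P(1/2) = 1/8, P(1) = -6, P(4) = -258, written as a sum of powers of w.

P(w) = -3w^3 - 4w^2 - w + 2

Newton's divided differences:
P[-2,1/2] = (1/8 - 12) / (1/2 - (-2)) = -19/4
P[1/2,1] = (-6 - 1/8) / (1 - 1/2) = -49/4
P[1,4] = (-258 - (-6)) / (4 - 1) = -84
P[-2,1/2,1] = (-49/4 - (-19/4)) / (1 - (-2)) = -5/2
P[1/2,1,4] = (-84 - (-49/4)) / (4 - 1/2) = -41/2
P[-2,1/2,1,4] = (-41/2 - (-5/2)) / (4 - (-2)) = -3
P(w) = 12 + (-19/4)·(w + 2) + (-5/2)·(w + 2)(w - 1/2) + (-3)·(w + 2)(w - 1/2)(w - 1)
Expanding: P(w) = -3w^3 - 4w^2 - w + 2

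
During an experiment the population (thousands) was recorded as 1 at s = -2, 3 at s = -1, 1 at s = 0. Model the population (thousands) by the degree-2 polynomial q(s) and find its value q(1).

L_0(1) = (2)·(1)/[(-1)·(-2)] = 1
L_1(1) = (3)·(1)/[(1)·(-1)] = -3
L_2(1) = (3)·(2)/[(2)·(1)] = 3
Sum: 1·(1) + 3·(-3) + 1·(3) = -5

-5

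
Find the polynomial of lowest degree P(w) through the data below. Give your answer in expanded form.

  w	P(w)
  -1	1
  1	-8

P(w) = -(9/2)w - 7/2

L_0(w) = (w - 1) / [-2] = -(1/2)w + 1/2
L_1(w) = (w + 1) / [2] = (1/2)w + 1/2
P(w) = 1·L_0 + (-8)·L_1
  1·L_0(w) = -(1/2)w + 1/2
  (-8)·L_1(w) = -4w - 4
Adding term by term: -(9/2)w - 7/2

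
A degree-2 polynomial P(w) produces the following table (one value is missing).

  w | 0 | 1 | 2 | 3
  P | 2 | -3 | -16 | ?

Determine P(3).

-37

The 3 known values determine P uniquely (degree ≤ 2).
Evaluate each Lagrange basis at w = 3:
L_0(3) = (2)·(1)/[(-1)·(-2)] = 1
L_1(3) = (3)·(1)/[(1)·(-1)] = -3
L_2(3) = (3)·(2)/[(2)·(1)] = 3
Sum: 2·(1) + (-3)·(-3) + (-16)·(3) = -37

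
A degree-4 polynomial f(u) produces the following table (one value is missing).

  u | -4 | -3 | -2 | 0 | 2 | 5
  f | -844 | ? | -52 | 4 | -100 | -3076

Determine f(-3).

The 5 known values determine f uniquely (degree ≤ 4).
L_0(-3) = (-1)·(-3)·(-5)·(-8)/[(-2)·(-4)·(-6)·(-9)] = 5/18
L_1(-3) = (1)·(-3)·(-5)·(-8)/[(2)·(-2)·(-4)·(-7)] = 15/14
L_2(-3) = (1)·(-1)·(-5)·(-8)/[(4)·(2)·(-2)·(-5)] = -1/2
L_3(-3) = (1)·(-1)·(-3)·(-8)/[(6)·(4)·(2)·(-3)] = 1/6
L_4(-3) = (1)·(-1)·(-3)·(-5)/[(9)·(7)·(5)·(3)] = -1/63
Sum: (-844)·(5/18) + (-52)·(15/14) + 4·(-1/2) + (-100)·(1/6) + (-3076)·(-1/63) = -260

-260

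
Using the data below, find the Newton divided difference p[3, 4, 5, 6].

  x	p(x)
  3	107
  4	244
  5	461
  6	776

p[3,4] = (244 - 107) / (4 - 3) = 137
p[4,5] = (461 - 244) / (5 - 4) = 217
p[5,6] = (776 - 461) / (6 - 5) = 315
p[3,4,5] = (217 - 137) / (5 - 3) = 40
p[4,5,6] = (315 - 217) / (6 - 4) = 49
p[3,4,5,6] = (49 - 40) / (6 - 3) = 3

3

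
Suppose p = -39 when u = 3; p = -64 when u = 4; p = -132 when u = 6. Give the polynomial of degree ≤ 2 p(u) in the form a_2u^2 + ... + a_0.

p(u) = -3u^2 - 4u

Newton's divided differences:
p[3,4] = (-64 - (-39)) / (4 - 3) = -25
p[4,6] = (-132 - (-64)) / (6 - 4) = -34
p[3,4,6] = (-34 - (-25)) / (6 - 3) = -3
p(u) = -39 + (-25)·(u - 3) + (-3)·(u - 3)(u - 4)
Expanding: p(u) = -3u^2 - 4u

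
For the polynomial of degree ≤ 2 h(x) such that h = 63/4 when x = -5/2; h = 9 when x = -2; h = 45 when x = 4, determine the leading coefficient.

3

The leading coefficient equals the top divided difference h[-5/2,-2,4].
h[-5/2,-2] = (9 - 63/4) / (-2 - (-5/2)) = -27/2
h[-2,4] = (45 - 9) / (4 - (-2)) = 6
h[-5/2,-2,4] = (6 - (-27/2)) / (4 - (-5/2)) = 3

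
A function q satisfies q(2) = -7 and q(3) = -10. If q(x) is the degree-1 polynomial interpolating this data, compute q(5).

Evaluate each Lagrange basis at x = 5:
L_0(5) = (2)/[(-1)] = -2
L_1(5) = (3)/[(1)] = 3
Sum: (-7)·(-2) + (-10)·(3) = -16

-16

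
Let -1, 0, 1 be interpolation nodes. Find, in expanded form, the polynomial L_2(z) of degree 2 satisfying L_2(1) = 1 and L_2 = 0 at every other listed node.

L_2(z) = (z + 1)z / [(2)·(1)]
       = (z^2 + z) / (2)

L_2(z) = (1/2)z^2 + (1/2)z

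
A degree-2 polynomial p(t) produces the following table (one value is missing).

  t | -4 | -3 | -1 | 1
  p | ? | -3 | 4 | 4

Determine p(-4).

-73/8

The 3 known values determine p uniquely (degree ≤ 2).
L_0(-4) = (-3)·(-5)/[(-2)·(-4)] = 15/8
L_1(-4) = (-1)·(-5)/[(2)·(-2)] = -5/4
L_2(-4) = (-1)·(-3)/[(4)·(2)] = 3/8
Sum: (-3)·(15/8) + 4·(-5/4) + 4·(3/8) = -73/8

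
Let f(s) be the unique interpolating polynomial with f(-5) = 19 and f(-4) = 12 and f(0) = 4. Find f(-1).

3

Evaluate each Lagrange basis at s = -1:
L_0(-1) = (3)·(-1)/[(-1)·(-5)] = -3/5
L_1(-1) = (4)·(-1)/[(1)·(-4)] = 1
L_2(-1) = (4)·(3)/[(5)·(4)] = 3/5
Sum: 19·(-3/5) + 12·(1) + 4·(3/5) = 3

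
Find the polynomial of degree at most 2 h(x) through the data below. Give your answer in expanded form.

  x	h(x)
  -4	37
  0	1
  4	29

Build the Lagrange basis polynomials:
L_0(x) = x(x - 4) / [32] = (1/32)x^2 - (1/8)x
L_1(x) = (x + 4)(x - 4) / [-16] = -(1/16)x^2 + 1
L_2(x) = (x + 4)x / [32] = (1/32)x^2 + (1/8)x
h(x) = 37·L_0 + 1·L_1 + 29·L_2
  37·L_0(x) = (37/32)x^2 - (37/8)x
  1·L_1(x) = -(1/16)x^2 + 1
  29·L_2(x) = (29/32)x^2 + (29/8)x
Adding term by term: 2x^2 - x + 1

h(x) = 2x^2 - x + 1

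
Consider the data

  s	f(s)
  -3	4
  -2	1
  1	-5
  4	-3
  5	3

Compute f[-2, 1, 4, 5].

f[-2,1] = (-5 - 1) / (1 - (-2)) = -2
f[1,4] = (-3 - (-5)) / (4 - 1) = 2/3
f[4,5] = (3 - (-3)) / (5 - 4) = 6
f[-2,1,4] = (2/3 - (-2)) / (4 - (-2)) = 4/9
f[1,4,5] = (6 - 2/3) / (5 - 1) = 4/3
f[-2,1,4,5] = (4/3 - 4/9) / (5 - (-2)) = 8/63

8/63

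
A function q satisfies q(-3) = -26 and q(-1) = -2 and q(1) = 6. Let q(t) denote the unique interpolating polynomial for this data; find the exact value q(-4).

Using Newton's divided-difference form:
q[-3,-1] = (-2 - (-26)) / (-1 - (-3)) = 12
q[-1,1] = (6 - (-2)) / (1 - (-1)) = 4
q[-3,-1,1] = (4 - 12) / (1 - (-3)) = -2
q(-4) = -26 + 12·(-1) + (-2)·(-1)·(-3) = -44

-44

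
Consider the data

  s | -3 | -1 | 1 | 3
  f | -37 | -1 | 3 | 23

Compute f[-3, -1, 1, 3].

f[-3,-1] = (-1 - (-37)) / (-1 - (-3)) = 18
f[-1,1] = (3 - (-1)) / (1 - (-1)) = 2
f[1,3] = (23 - 3) / (3 - 1) = 10
f[-3,-1,1] = (2 - 18) / (1 - (-3)) = -4
f[-1,1,3] = (10 - 2) / (3 - (-1)) = 2
f[-3,-1,1,3] = (2 - (-4)) / (3 - (-3)) = 1

1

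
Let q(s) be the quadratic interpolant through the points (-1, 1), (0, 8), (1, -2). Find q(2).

Evaluate each Lagrange basis at s = 2:
L_0(2) = (2)·(1)/[(-1)·(-2)] = 1
L_1(2) = (3)·(1)/[(1)·(-1)] = -3
L_2(2) = (3)·(2)/[(2)·(1)] = 3
Sum: 1·(1) + 8·(-3) + (-2)·(3) = -29

-29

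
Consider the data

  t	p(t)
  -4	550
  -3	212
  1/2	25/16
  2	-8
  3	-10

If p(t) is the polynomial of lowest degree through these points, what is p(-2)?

60

Evaluate each Lagrange basis at t = -2:
L_0(-2) = (1)·(-5/2)·(-4)·(-5)/[(-1)·(-9/2)·(-6)·(-7)] = -50/189
L_1(-2) = (2)·(-5/2)·(-4)·(-5)/[(1)·(-7/2)·(-5)·(-6)] = 20/21
L_2(-2) = (2)·(1)·(-4)·(-5)/[(9/2)·(7/2)·(-3/2)·(-5/2)] = 128/189
L_3(-2) = (2)·(1)·(-5/2)·(-5)/[(6)·(5)·(3/2)·(-1)] = -5/9
L_4(-2) = (2)·(1)·(-5/2)·(-4)/[(7)·(6)·(5/2)·(1)] = 4/21
Sum: 550·(-50/189) + 212·(20/21) + 25/16·(128/189) + (-8)·(-5/9) + (-10)·(4/21) = 60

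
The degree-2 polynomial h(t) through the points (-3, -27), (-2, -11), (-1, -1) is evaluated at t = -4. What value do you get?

-49

Using Newton's divided-difference form:
h[-3,-2] = (-11 - (-27)) / (-2 - (-3)) = 16
h[-2,-1] = (-1 - (-11)) / (-1 - (-2)) = 10
h[-3,-2,-1] = (10 - 16) / (-1 - (-3)) = -3
h(-4) = -27 + 16·(-1) + (-3)·(-1)·(-2) = -49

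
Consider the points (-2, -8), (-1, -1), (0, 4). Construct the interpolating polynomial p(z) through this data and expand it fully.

Build the Lagrange basis polynomials:
L_0(z) = (z + 1)z / [2] = (1/2)z^2 + (1/2)z
L_1(z) = (z + 2)z / [-1] = -z^2 - 2z
L_2(z) = (z + 2)(z + 1) / [2] = (1/2)z^2 + (3/2)z + 1
p(z) = (-8)·L_0 + (-1)·L_1 + 4·L_2
  (-8)·L_0(z) = -4z^2 - 4z
  (-1)·L_1(z) = z^2 + 2z
  4·L_2(z) = 2z^2 + 6z + 4
Adding term by term: -z^2 + 4z + 4

p(z) = -z^2 + 4z + 4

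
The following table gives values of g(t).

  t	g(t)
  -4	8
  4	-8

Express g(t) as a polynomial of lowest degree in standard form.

g(t) = -2t

Build the Lagrange basis polynomials:
L_0(t) = (t - 4) / [-8] = -(1/8)t + 1/2
L_1(t) = (t + 4) / [8] = (1/8)t + 1/2
g(t) = 8·L_0 + (-8)·L_1
  8·L_0(t) = -t + 4
  (-8)·L_1(t) = -t - 4
Adding term by term: -2t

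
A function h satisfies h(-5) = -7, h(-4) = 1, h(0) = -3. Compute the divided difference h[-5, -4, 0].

h[-5,-4] = (1 - (-7)) / (-4 - (-5)) = 8
h[-4,0] = (-3 - 1) / (0 - (-4)) = -1
h[-5,-4,0] = (-1 - 8) / (0 - (-5)) = -9/5

-9/5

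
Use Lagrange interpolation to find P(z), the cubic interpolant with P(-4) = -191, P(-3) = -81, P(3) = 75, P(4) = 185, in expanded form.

P(z) = 3z^3 - z - 3

Build the Lagrange basis polynomials:
L_0(z) = (z + 3)(z - 3)(z - 4) / [-56] = -(1/56)z^3 + (1/14)z^2 + (9/56)z - 9/14
L_1(z) = (z + 4)(z - 3)(z - 4) / [42] = (1/42)z^3 - (1/14)z^2 - (8/21)z + 8/7
L_2(z) = (z + 4)(z + 3)(z - 4) / [-42] = -(1/42)z^3 - (1/14)z^2 + (8/21)z + 8/7
L_3(z) = (z + 4)(z + 3)(z - 3) / [56] = (1/56)z^3 + (1/14)z^2 - (9/56)z - 9/14
P(z) = (-191)·L_0 + (-81)·L_1 + 75·L_2 + 185·L_3
  (-191)·L_0(z) = (191/56)z^3 - (191/14)z^2 - (1719/56)z + 1719/14
  (-81)·L_1(z) = -(27/14)z^3 + (81/14)z^2 + (216/7)z - 648/7
  75·L_2(z) = -(25/14)z^3 - (75/14)z^2 + (200/7)z + 600/7
  185·L_3(z) = (185/56)z^3 + (185/14)z^2 - (1665/56)z - 1665/14
Adding term by term: 3z^3 - z - 3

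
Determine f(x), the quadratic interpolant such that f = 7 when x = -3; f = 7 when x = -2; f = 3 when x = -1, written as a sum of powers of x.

f(x) = -2x^2 - 10x - 5

Build the Lagrange basis polynomials:
L_0(x) = (x + 2)(x + 1) / [2] = (1/2)x^2 + (3/2)x + 1
L_1(x) = (x + 3)(x + 1) / [-1] = -x^2 - 4x - 3
L_2(x) = (x + 3)(x + 2) / [2] = (1/2)x^2 + (5/2)x + 3
f(x) = 7·L_0 + 7·L_1 + 3·L_2
  7·L_0(x) = (7/2)x^2 + (21/2)x + 7
  7·L_1(x) = -7x^2 - 28x - 21
  3·L_2(x) = (3/2)x^2 + (15/2)x + 9
Adding term by term: -2x^2 - 10x - 5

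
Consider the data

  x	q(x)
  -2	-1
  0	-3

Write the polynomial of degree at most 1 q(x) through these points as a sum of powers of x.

q(x) = -x - 3

Build the Lagrange basis polynomials:
L_0(x) = x / [-2] = -(1/2)x
L_1(x) = (x + 2) / [2] = (1/2)x + 1
q(x) = (-1)·L_0 + (-3)·L_1
  (-1)·L_0(x) = (1/2)x
  (-3)·L_1(x) = -(3/2)x - 3
Adding term by term: -x - 3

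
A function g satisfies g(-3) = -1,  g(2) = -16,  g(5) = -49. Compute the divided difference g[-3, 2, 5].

g[-3,2] = (-16 - (-1)) / (2 - (-3)) = -3
g[2,5] = (-49 - (-16)) / (5 - 2) = -11
g[-3,2,5] = (-11 - (-3)) / (5 - (-3)) = -1

-1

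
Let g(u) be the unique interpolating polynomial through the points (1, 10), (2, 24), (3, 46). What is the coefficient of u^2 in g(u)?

The leading coefficient equals the top divided difference g[1,2,3].
g[1,2] = (24 - 10) / (2 - 1) = 14
g[2,3] = (46 - 24) / (3 - 2) = 22
g[1,2,3] = (22 - 14) / (3 - 1) = 4

4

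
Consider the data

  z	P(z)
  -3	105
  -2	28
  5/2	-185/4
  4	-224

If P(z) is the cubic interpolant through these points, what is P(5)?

-455

Using Newton's divided-difference form:
P[-3,-2] = (28 - 105) / (-2 - (-3)) = -77
P[-2,5/2] = (-185/4 - 28) / (5/2 - (-2)) = -33/2
P[5/2,4] = (-224 - (-185/4)) / (4 - 5/2) = -237/2
P[-3,-2,5/2] = (-33/2 - (-77)) / (5/2 - (-3)) = 11
P[-2,5/2,4] = (-237/2 - (-33/2)) / (4 - (-2)) = -17
P[-3,-2,5/2,4] = (-17 - 11) / (4 - (-3)) = -4
P(5) = 105 + (-77)·(8) + 11·(8)·(7) + (-4)·(8)·(7)·(5/2) = -455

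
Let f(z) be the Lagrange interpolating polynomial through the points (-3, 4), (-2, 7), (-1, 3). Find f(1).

-26

Evaluate each Lagrange basis at z = 1:
L_0(1) = (3)·(2)/[(-1)·(-2)] = 3
L_1(1) = (4)·(2)/[(1)·(-1)] = -8
L_2(1) = (4)·(3)/[(2)·(1)] = 6
Sum: 4·(3) + 7·(-8) + 3·(6) = -26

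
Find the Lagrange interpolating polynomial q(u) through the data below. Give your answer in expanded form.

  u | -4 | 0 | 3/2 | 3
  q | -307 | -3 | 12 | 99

q(u) = 4u^3 - 2u^2 + 4u - 3

L_0(u) = u(u - 3/2)(u - 3) / [-154] = -(1/154)u^3 + (9/308)u^2 - (9/308)u
L_1(u) = (u + 4)(u - 3/2)(u - 3) / [18] = (1/18)u^3 - (1/36)u^2 - (3/4)u + 1
L_2(u) = (u + 4)u(u - 3) / [-99/8] = -(8/99)u^3 - (8/99)u^2 + (32/33)u
L_3(u) = (u + 4)u(u - 3/2) / [63/2] = (2/63)u^3 + (5/63)u^2 - (4/21)u
q(u) = (-307)·L_0 + (-3)·L_1 + 12·L_2 + 99·L_3
  (-307)·L_0(u) = (307/154)u^3 - (2763/308)u^2 + (2763/308)u
  (-3)·L_1(u) = -(1/6)u^3 + (1/12)u^2 + (9/4)u - 3
  12·L_2(u) = -(32/33)u^3 - (32/33)u^2 + (128/11)u
  99·L_3(u) = (22/7)u^3 + (55/7)u^2 - (132/7)u
Adding term by term: 4u^3 - 2u^2 + 4u - 3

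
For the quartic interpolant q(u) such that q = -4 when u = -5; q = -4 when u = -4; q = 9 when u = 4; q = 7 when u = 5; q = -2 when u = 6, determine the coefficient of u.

307/120

L_0(u) = (u + 4)(u - 4)(u - 5)(u - 6) / [990] = (1/990)u^4 - (1/90)u^3 + (7/495)u^2 + (8/45)u - 16/33
L_1(u) = (u + 5)(u - 4)(u - 5)(u - 6) / [-720] = -(1/720)u^4 + (1/72)u^3 + (1/720)u^2 - (25/72)u + 5/6
L_2(u) = (u + 5)(u + 4)(u - 5)(u - 6) / [144] = (1/144)u^4 - (1/72)u^3 - (49/144)u^2 + (25/72)u + 25/6
L_3(u) = (u + 5)(u + 4)(u - 4)(u - 6) / [-90] = -(1/90)u^4 + (1/90)u^3 + (23/45)u^2 - (8/45)u - 16/3
L_4(u) = (u + 5)(u + 4)(u - 4)(u - 5) / [220] = (1/220)u^4 - (41/220)u^2 + 20/11
q(u) = (-4)·L_0 + (-4)·L_1 + 9·L_2 + 7·L_3 + (-2)·L_4
Only the coefficient of u is needed; take it from each L_i and combine:
(-4)·(8/45) + (-4)·(-25/72) + 9·(25/72) + 7·(-8/45) + (-2)·(0) = 307/120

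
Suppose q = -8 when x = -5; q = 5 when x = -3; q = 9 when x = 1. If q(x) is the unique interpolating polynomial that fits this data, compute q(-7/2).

39/16

L_0(-7/2) = (-1/2)·(-9/2)/[(-2)·(-6)] = 3/16
L_1(-7/2) = (3/2)·(-9/2)/[(2)·(-4)] = 27/32
L_2(-7/2) = (3/2)·(-1/2)/[(6)·(4)] = -1/32
Sum: (-8)·(3/16) + 5·(27/32) + 9·(-1/32) = 39/16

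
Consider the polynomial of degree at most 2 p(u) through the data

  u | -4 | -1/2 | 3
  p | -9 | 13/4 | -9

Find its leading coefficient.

-1

Build the Lagrange basis polynomials:
L_0(u) = (u + 1/2)(u - 3) / [49/2] = (2/49)u^2 - (5/49)u - 3/49
L_1(u) = (u + 4)(u - 3) / [-49/4] = -(4/49)u^2 - (4/49)u + 48/49
L_2(u) = (u + 4)(u + 1/2) / [49/2] = (2/49)u^2 + (9/49)u + 4/49
p(u) = (-9)·L_0 + (13/4)·L_1 + (-9)·L_2
Only the coefficient of u^2 is needed; take it from each L_i and combine:
(-9)·(2/49) + (13/4)·(-4/49) + (-9)·(2/49) = -1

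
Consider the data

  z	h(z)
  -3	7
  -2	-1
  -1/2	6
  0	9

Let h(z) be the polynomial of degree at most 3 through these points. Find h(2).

-5

Using Newton's divided-difference form:
h[-3,-2] = (-1 - 7) / (-2 - (-3)) = -8
h[-2,-1/2] = (6 - (-1)) / (-1/2 - (-2)) = 14/3
h[-1/2,0] = (9 - 6) / (0 - (-1/2)) = 6
h[-3,-2,-1/2] = (14/3 - (-8)) / (-1/2 - (-3)) = 76/15
h[-2,-1/2,0] = (6 - 14/3) / (0 - (-2)) = 2/3
h[-3,-2,-1/2,0] = (2/3 - 76/15) / (0 - (-3)) = -22/15
h(2) = 7 + (-8)·(5) + (76/15)·(5)·(4) + (-22/15)·(5)·(4)·(5/2) = -5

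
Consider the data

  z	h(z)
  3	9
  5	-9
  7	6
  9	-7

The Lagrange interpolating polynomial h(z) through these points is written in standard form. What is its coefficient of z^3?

The leading coefficient equals the top divided difference h[3,5,7,9].
h[3,5] = (-9 - 9) / (5 - 3) = -9
h[5,7] = (6 - (-9)) / (7 - 5) = 15/2
h[7,9] = (-7 - 6) / (9 - 7) = -13/2
h[3,5,7] = (15/2 - (-9)) / (7 - 3) = 33/8
h[5,7,9] = (-13/2 - 15/2) / (9 - 5) = -7/2
h[3,5,7,9] = (-7/2 - 33/8) / (9 - 3) = -61/48

-61/48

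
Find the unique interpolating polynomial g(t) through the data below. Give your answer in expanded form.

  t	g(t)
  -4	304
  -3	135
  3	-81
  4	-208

g(t) = -4t^3 + 3t^2

Build the Lagrange basis polynomials:
L_0(t) = (t + 3)(t - 3)(t - 4) / [-56] = -(1/56)t^3 + (1/14)t^2 + (9/56)t - 9/14
L_1(t) = (t + 4)(t - 3)(t - 4) / [42] = (1/42)t^3 - (1/14)t^2 - (8/21)t + 8/7
L_2(t) = (t + 4)(t + 3)(t - 4) / [-42] = -(1/42)t^3 - (1/14)t^2 + (8/21)t + 8/7
L_3(t) = (t + 4)(t + 3)(t - 3) / [56] = (1/56)t^3 + (1/14)t^2 - (9/56)t - 9/14
g(t) = 304·L_0 + 135·L_1 + (-81)·L_2 + (-208)·L_3
  304·L_0(t) = -(38/7)t^3 + (152/7)t^2 + (342/7)t - 1368/7
  135·L_1(t) = (45/14)t^3 - (135/14)t^2 - (360/7)t + 1080/7
  (-81)·L_2(t) = (27/14)t^3 + (81/14)t^2 - (216/7)t - 648/7
  (-208)·L_3(t) = -(26/7)t^3 - (104/7)t^2 + (234/7)t + 936/7
Adding term by term: -4t^3 + 3t^2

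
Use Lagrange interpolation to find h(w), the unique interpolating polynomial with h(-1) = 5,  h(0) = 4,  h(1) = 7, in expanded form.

Build the Lagrange basis polynomials:
L_0(w) = w(w - 1) / [2] = (1/2)w^2 - (1/2)w
L_1(w) = (w + 1)(w - 1) / [-1] = -w^2 + 1
L_2(w) = (w + 1)w / [2] = (1/2)w^2 + (1/2)w
h(w) = 5·L_0 + 4·L_1 + 7·L_2
  5·L_0(w) = (5/2)w^2 - (5/2)w
  4·L_1(w) = -4w^2 + 4
  7·L_2(w) = (7/2)w^2 + (7/2)w
Adding term by term: 2w^2 + w + 4

h(w) = 2w^2 + w + 4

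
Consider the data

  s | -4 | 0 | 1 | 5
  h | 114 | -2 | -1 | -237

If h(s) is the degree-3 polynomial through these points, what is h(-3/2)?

1/4

Using Newton's divided-difference form:
h[-4,0] = (-2 - 114) / (0 - (-4)) = -29
h[0,1] = (-1 - (-2)) / (1 - 0) = 1
h[1,5] = (-237 - (-1)) / (5 - 1) = -59
h[-4,0,1] = (1 - (-29)) / (1 - (-4)) = 6
h[0,1,5] = (-59 - 1) / (5 - 0) = -12
h[-4,0,1,5] = (-12 - 6) / (5 - (-4)) = -2
h(-3/2) = 114 + (-29)·(5/2) + 6·(5/2)·(-3/2) + (-2)·(5/2)·(-3/2)·(-5/2) = 1/4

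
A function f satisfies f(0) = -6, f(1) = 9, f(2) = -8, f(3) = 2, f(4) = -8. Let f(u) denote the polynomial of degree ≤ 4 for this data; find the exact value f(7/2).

L_0(7/2) = (5/2)·(3/2)·(1/2)·(-1/2)/[(-1)·(-2)·(-3)·(-4)] = -5/128
L_1(7/2) = (7/2)·(3/2)·(1/2)·(-1/2)/[(1)·(-1)·(-2)·(-3)] = 7/32
L_2(7/2) = (7/2)·(5/2)·(1/2)·(-1/2)/[(2)·(1)·(-1)·(-2)] = -35/64
L_3(7/2) = (7/2)·(5/2)·(3/2)·(-1/2)/[(3)·(2)·(1)·(-1)] = 35/32
L_4(7/2) = (7/2)·(5/2)·(3/2)·(1/2)/[(4)·(3)·(2)·(1)] = 35/128
Sum: (-6)·(-5/128) + 9·(7/32) + (-8)·(-35/64) + 2·(35/32) + (-8)·(35/128) = 421/64

421/64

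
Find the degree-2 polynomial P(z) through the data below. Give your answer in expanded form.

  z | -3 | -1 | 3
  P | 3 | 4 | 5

P(z) = -(1/24)z^2 + (1/3)z + 35/8

Build the Lagrange basis polynomials:
L_0(z) = (z + 1)(z - 3) / [12] = (1/12)z^2 - (1/6)z - 1/4
L_1(z) = (z + 3)(z - 3) / [-8] = -(1/8)z^2 + 9/8
L_2(z) = (z + 3)(z + 1) / [24] = (1/24)z^2 + (1/6)z + 1/8
P(z) = 3·L_0 + 4·L_1 + 5·L_2
  3·L_0(z) = (1/4)z^2 - (1/2)z - 3/4
  4·L_1(z) = -(1/2)z^2 + 9/2
  5·L_2(z) = (5/24)z^2 + (5/6)z + 5/8
Adding term by term: -(1/24)z^2 + (1/3)z + 35/8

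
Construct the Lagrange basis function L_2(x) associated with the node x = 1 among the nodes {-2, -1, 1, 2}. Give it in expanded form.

L_2(x) = -(1/6)x^3 - (1/6)x^2 + (2/3)x + 2/3

L_2(x) = (x + 2)(x + 1)(x - 2) / [(3)·(2)·(-1)]
       = (x^3 + x^2 - 4x - 4) / (-6)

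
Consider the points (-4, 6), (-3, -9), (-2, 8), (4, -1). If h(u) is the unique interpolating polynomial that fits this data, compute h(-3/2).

Evaluate each Lagrange basis at u = -3/2:
L_0(-3/2) = (3/2)·(1/2)·(-11/2)/[(-1)·(-2)·(-8)] = 33/128
L_1(-3/2) = (5/2)·(1/2)·(-11/2)/[(1)·(-1)·(-7)] = -55/56
L_2(-3/2) = (5/2)·(3/2)·(-11/2)/[(2)·(1)·(-6)] = 55/32
L_3(-3/2) = (5/2)·(3/2)·(1/2)/[(8)·(7)·(6)] = 5/896
Sum: 6·(33/128) + (-9)·(-55/56) + 8·(55/32) + (-1)·(5/896) = 21621/896

21621/896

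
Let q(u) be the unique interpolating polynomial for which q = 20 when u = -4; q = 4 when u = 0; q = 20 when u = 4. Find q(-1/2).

17/4

L_0(-1/2) = (-1/2)·(-9/2)/[(-4)·(-8)] = 9/128
L_1(-1/2) = (7/2)·(-9/2)/[(4)·(-4)] = 63/64
L_2(-1/2) = (7/2)·(-1/2)/[(8)·(4)] = -7/128
Sum: 20·(9/128) + 4·(63/64) + 20·(-7/128) = 17/4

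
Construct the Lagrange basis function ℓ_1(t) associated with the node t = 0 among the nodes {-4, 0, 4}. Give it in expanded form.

ℓ_1(t) = -(1/16)t^2 + 1

ℓ_1(t) = (t + 4)(t - 4) / [(4)·(-4)]
       = (t^2 - 16) / (-16)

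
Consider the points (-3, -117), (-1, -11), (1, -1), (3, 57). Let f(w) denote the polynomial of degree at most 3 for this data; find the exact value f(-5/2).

Evaluate each Lagrange basis at w = -5/2:
L_0(-5/2) = (-3/2)·(-7/2)·(-11/2)/[(-2)·(-4)·(-6)] = 77/128
L_1(-5/2) = (1/2)·(-7/2)·(-11/2)/[(2)·(-2)·(-4)] = 77/128
L_2(-5/2) = (1/2)·(-3/2)·(-11/2)/[(4)·(2)·(-2)] = -33/128
L_3(-5/2) = (1/2)·(-3/2)·(-7/2)/[(6)·(4)·(2)] = 7/128
Sum: (-117)·(77/128) + (-11)·(77/128) + (-1)·(-33/128) + 57·(7/128) = -589/8

-589/8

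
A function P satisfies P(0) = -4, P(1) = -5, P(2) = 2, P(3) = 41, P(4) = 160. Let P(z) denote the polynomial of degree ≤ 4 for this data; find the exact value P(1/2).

-79/16

Using Newton's divided-difference form:
P[0,1] = (-5 - (-4)) / (1 - 0) = -1
P[1,2] = (2 - (-5)) / (2 - 1) = 7
P[2,3] = (41 - 2) / (3 - 2) = 39
P[3,4] = (160 - 41) / (4 - 3) = 119
P[0,1,2] = (7 - (-1)) / (2 - 0) = 4
P[1,2,3] = (39 - 7) / (3 - 1) = 16
P[2,3,4] = (119 - 39) / (4 - 2) = 40
P[0,1,2,3] = (16 - 4) / (3 - 0) = 4
P[1,2,3,4] = (40 - 16) / (4 - 1) = 8
P[0,1,2,3,4] = (8 - 4) / (4 - 0) = 1
P(1/2) = -4 + (-1)·(1/2) + 4·(1/2)·(-1/2) + 4·(1/2)·(-1/2)·(-3/2) + 1·(1/2)·(-1/2)·(-3/2)·(-5/2) = -79/16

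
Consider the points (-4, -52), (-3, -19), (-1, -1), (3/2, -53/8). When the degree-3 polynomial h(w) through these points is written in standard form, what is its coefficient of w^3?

Build the Lagrange basis polynomials:
L_0(w) = (w + 3)(w + 1)(w - 3/2) / [-33/2] = -(2/33)w^3 - (5/33)w^2 + (2/11)w + 3/11
L_1(w) = (w + 4)(w + 1)(w - 3/2) / [9] = (1/9)w^3 + (7/18)w^2 - (7/18)w - 2/3
L_2(w) = (w + 4)(w + 3)(w - 3/2) / [-15] = -(1/15)w^3 - (11/30)w^2 - (1/10)w + 6/5
L_3(w) = (w + 4)(w + 3)(w + 1) / [495/8] = (8/495)w^3 + (64/495)w^2 + (152/495)w + 32/165
h(w) = (-52)·L_0 + (-19)·L_1 + (-1)·L_2 + (-53/8)·L_3
Only the coefficient of w^3 is needed; take it from each L_i and combine:
(-52)·(-2/33) + (-19)·(1/9) + (-1)·(-1/15) + (-53/8)·(8/495) = 1

1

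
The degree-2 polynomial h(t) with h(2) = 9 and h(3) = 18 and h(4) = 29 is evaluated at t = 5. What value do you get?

42

L_0(5) = (2)·(1)/[(-1)·(-2)] = 1
L_1(5) = (3)·(1)/[(1)·(-1)] = -3
L_2(5) = (3)·(2)/[(2)·(1)] = 3
Sum: 9·(1) + 18·(-3) + 29·(3) = 42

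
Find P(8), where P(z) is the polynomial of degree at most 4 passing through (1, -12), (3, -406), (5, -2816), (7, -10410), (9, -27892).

-17561

Using Newton's divided-difference form:
P[1,3] = (-406 - (-12)) / (3 - 1) = -197
P[3,5] = (-2816 - (-406)) / (5 - 3) = -1205
P[5,7] = (-10410 - (-2816)) / (7 - 5) = -3797
P[7,9] = (-27892 - (-10410)) / (9 - 7) = -8741
P[1,3,5] = (-1205 - (-197)) / (5 - 1) = -252
P[3,5,7] = (-3797 - (-1205)) / (7 - 3) = -648
P[5,7,9] = (-8741 - (-3797)) / (9 - 5) = -1236
P[1,3,5,7] = (-648 - (-252)) / (7 - 1) = -66
P[3,5,7,9] = (-1236 - (-648)) / (9 - 3) = -98
P[1,3,5,7,9] = (-98 - (-66)) / (9 - 1) = -4
P(8) = -12 + (-197)·(7) + (-252)·(7)·(5) + (-66)·(7)·(5)·(3) + (-4)·(7)·(5)·(3)·(1) = -17561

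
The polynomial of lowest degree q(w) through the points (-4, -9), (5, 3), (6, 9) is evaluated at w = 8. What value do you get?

Evaluate each Lagrange basis at w = 8:
L_0(8) = (3)·(2)/[(-9)·(-10)] = 1/15
L_1(8) = (12)·(2)/[(9)·(-1)] = -8/3
L_2(8) = (12)·(3)/[(10)·(1)] = 18/5
Sum: (-9)·(1/15) + 3·(-8/3) + 9·(18/5) = 119/5

119/5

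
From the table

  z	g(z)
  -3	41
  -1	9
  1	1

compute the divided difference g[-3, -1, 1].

g[-3,-1] = (9 - 41) / (-1 - (-3)) = -16
g[-1,1] = (1 - 9) / (1 - (-1)) = -4
g[-3,-1,1] = (-4 - (-16)) / (1 - (-3)) = 3

3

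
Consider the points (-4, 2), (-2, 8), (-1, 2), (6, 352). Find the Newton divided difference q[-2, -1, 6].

7

q[-2,-1] = (2 - 8) / (-1 - (-2)) = -6
q[-1,6] = (352 - 2) / (6 - (-1)) = 50
q[-2,-1,6] = (50 - (-6)) / (6 - (-2)) = 7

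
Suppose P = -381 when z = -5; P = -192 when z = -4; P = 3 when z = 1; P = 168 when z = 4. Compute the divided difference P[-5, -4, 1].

-25

P[-5,-4] = (-192 - (-381)) / (-4 - (-5)) = 189
P[-4,1] = (3 - (-192)) / (1 - (-4)) = 39
P[-5,-4,1] = (39 - 189) / (1 - (-5)) = -25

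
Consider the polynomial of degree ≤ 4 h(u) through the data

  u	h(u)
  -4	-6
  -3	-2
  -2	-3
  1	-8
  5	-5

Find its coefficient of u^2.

Build the Lagrange basis polynomials:
L_0(u) = (u + 3)(u + 2)(u - 1)(u - 5) / [90] = (1/90)u^4 - (1/90)u^3 - (19/90)u^2 - (11/90)u + 1/3
L_1(u) = (u + 4)(u + 2)(u - 1)(u - 5) / [-32] = -(1/32)u^4 + (23/32)u^2 + (9/16)u - 5/4
L_2(u) = (u + 4)(u + 3)(u - 1)(u - 5) / [42] = (1/42)u^4 + (1/42)u^3 - (25/42)u^2 - (37/42)u + 10/7
L_3(u) = (u + 4)(u + 3)(u + 2)(u - 5) / [-240] = -(1/240)u^4 - (1/60)u^3 + (19/240)u^2 + (53/120)u + 1/2
L_4(u) = (u + 4)(u + 3)(u + 2)(u - 1) / [2016] = (1/2016)u^4 + (1/252)u^3 + (17/2016)u^2 - (1/1008)u - 1/84
h(u) = (-6)·L_0 + (-2)·L_1 + (-3)·L_2 + (-8)·L_3 + (-5)·L_4
Only the coefficient of u^2 is needed; take it from each L_i and combine:
(-6)·(-19/90) + (-2)·(23/32) + (-3)·(-25/42) + (-8)·(19/240) + (-5)·(17/2016) = 9469/10080

9469/10080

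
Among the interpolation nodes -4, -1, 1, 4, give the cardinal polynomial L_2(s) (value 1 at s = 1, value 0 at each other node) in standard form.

L_2(s) = -(1/30)s^3 - (1/30)s^2 + (8/15)s + 8/15

L_2(s) = (s + 4)(s + 1)(s - 4) / [(5)·(2)·(-3)]
       = (s^3 + s^2 - 16s - 16) / (-30)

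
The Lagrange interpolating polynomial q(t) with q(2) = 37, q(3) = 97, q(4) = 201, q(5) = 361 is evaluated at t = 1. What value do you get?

Evaluate each Lagrange basis at t = 1:
L_0(1) = (-2)·(-3)·(-4)/[(-1)·(-2)·(-3)] = 4
L_1(1) = (-1)·(-3)·(-4)/[(1)·(-1)·(-2)] = -6
L_2(1) = (-1)·(-2)·(-4)/[(2)·(1)·(-1)] = 4
L_3(1) = (-1)·(-2)·(-3)/[(3)·(2)·(1)] = -1
Sum: 37·(4) + 97·(-6) + 201·(4) + 361·(-1) = 9

9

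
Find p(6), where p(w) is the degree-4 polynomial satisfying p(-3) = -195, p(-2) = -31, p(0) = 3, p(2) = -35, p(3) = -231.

-3975

Evaluate each Lagrange basis at w = 6:
L_0(6) = (8)·(6)·(4)·(3)/[(-1)·(-3)·(-5)·(-6)] = 32/5
L_1(6) = (9)·(6)·(4)·(3)/[(1)·(-2)·(-4)·(-5)] = -81/5
L_2(6) = (9)·(8)·(4)·(3)/[(3)·(2)·(-2)·(-3)] = 24
L_3(6) = (9)·(8)·(6)·(3)/[(5)·(4)·(2)·(-1)] = -162/5
L_4(6) = (9)·(8)·(6)·(4)/[(6)·(5)·(3)·(1)] = 96/5
Sum: (-195)·(32/5) + (-31)·(-81/5) + 3·(24) + (-35)·(-162/5) + (-231)·(96/5) = -3975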